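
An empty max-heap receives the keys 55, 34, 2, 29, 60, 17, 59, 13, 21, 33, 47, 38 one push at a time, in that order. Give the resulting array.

[60, 55, 59, 29, 47, 38, 17, 13, 21, 33, 34, 2]

Insert 55:
  append 55 at index 0 → [55] (no swap needed)
Insert 34:
  append 34 at index 1 → [55, 34] (no swap needed)
Insert 2:
  append 2 at index 2 → [55, 34, 2] (no swap needed)
Insert 29:
  append 29 at index 3 → [55, 34, 2, 29] (no swap needed)
Insert 60:
  append 60 at index 4 → [55, 34, 2, 29, 60]
  60 > parent 34 at index 1, swap → [55, 60, 2, 29, 34]
  60 > parent 55 at index 0, swap → [60, 55, 2, 29, 34]
Insert 17:
  append 17 at index 5 → [60, 55, 2, 29, 34, 17]
  17 > parent 2 at index 2, swap → [60, 55, 17, 29, 34, 2]
Insert 59:
  append 59 at index 6 → [60, 55, 17, 29, 34, 2, 59]
  59 > parent 17 at index 2, swap → [60, 55, 59, 29, 34, 2, 17]
Insert 13:
  append 13 at index 7 → [60, 55, 59, 29, 34, 2, 17, 13] (no swap needed)
Insert 21:
  append 21 at index 8 → [60, 55, 59, 29, 34, 2, 17, 13, 21] (no swap needed)
Insert 33:
  append 33 at index 9 → [60, 55, 59, 29, 34, 2, 17, 13, 21, 33] (no swap needed)
Insert 47:
  append 47 at index 10 → [60, 55, 59, 29, 34, 2, 17, 13, 21, 33, 47]
  47 > parent 34 at index 4, swap → [60, 55, 59, 29, 47, 2, 17, 13, 21, 33, 34]
Insert 38:
  append 38 at index 11 → [60, 55, 59, 29, 47, 2, 17, 13, 21, 33, 34, 38]
  38 > parent 2 at index 5, swap → [60, 55, 59, 29, 47, 38, 17, 13, 21, 33, 34, 2]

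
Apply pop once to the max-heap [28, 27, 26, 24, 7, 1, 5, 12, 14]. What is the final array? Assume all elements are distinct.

[27, 24, 26, 14, 7, 1, 5, 12]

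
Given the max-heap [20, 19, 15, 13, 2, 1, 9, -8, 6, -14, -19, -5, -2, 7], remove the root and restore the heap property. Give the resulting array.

remove root 20; move last element 7 to root → [7, 19, 15, 13, 2, 1, 9, -8, 6, -14, -19, -5, -2]
7 vs larger child 19 at index 1, swap → [19, 7, 15, 13, 2, 1, 9, -8, 6, -14, -19, -5, -2]
7 vs larger child 13 at index 3, swap → [19, 13, 15, 7, 2, 1, 9, -8, 6, -14, -19, -5, -2]

[19, 13, 15, 7, 2, 1, 9, -8, 6, -14, -19, -5, -2]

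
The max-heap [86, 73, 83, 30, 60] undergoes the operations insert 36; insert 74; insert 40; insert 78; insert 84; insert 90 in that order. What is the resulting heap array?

[90, 86, 83, 73, 84, 36, 74, 30, 40, 60, 78]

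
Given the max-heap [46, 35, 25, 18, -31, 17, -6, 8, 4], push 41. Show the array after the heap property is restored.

[46, 41, 25, 18, 35, 17, -6, 8, 4, -31]

append 41 at index 9 → [46, 35, 25, 18, -31, 17, -6, 8, 4, 41]
41 > parent -31 at index 4, swap → [46, 35, 25, 18, 41, 17, -6, 8, 4, -31]
41 > parent 35 at index 1, swap → [46, 41, 25, 18, 35, 17, -6, 8, 4, -31]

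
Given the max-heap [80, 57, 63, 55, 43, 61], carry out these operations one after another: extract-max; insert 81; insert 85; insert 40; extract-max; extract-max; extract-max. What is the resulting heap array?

[61, 57, 40, 55, 43]

extract-max → returns 80:
  remove root 80; move last element 61 to root → [61, 57, 63, 55, 43]
  61 vs larger child 63 at index 2, swap → [63, 57, 61, 55, 43]
insert 81:
  append 81 at index 5 → [63, 57, 61, 55, 43, 81]
  81 > parent 61 at index 2, swap → [63, 57, 81, 55, 43, 61]
  81 > parent 63 at index 0, swap → [81, 57, 63, 55, 43, 61]
insert 85:
  append 85 at index 6 → [81, 57, 63, 55, 43, 61, 85]
  85 > parent 63 at index 2, swap → [81, 57, 85, 55, 43, 61, 63]
  85 > parent 81 at index 0, swap → [85, 57, 81, 55, 43, 61, 63]
insert 40:
  append 40 at index 7 → [85, 57, 81, 55, 43, 61, 63, 40] (no swap needed)
extract-max → returns 85:
  remove root 85; move last element 40 to root → [40, 57, 81, 55, 43, 61, 63]
  40 vs larger child 81 at index 2, swap → [81, 57, 40, 55, 43, 61, 63]
  40 vs larger child 63 at index 6, swap → [81, 57, 63, 55, 43, 61, 40]
extract-max → returns 81:
  remove root 81; move last element 40 to root → [40, 57, 63, 55, 43, 61]
  40 vs larger child 63 at index 2, swap → [63, 57, 40, 55, 43, 61]
  40 vs only child 61 at index 5, swap → [63, 57, 61, 55, 43, 40]
extract-max → returns 63:
  remove root 63; move last element 40 to root → [40, 57, 61, 55, 43]
  40 vs larger child 61 at index 2, swap → [61, 57, 40, 55, 43]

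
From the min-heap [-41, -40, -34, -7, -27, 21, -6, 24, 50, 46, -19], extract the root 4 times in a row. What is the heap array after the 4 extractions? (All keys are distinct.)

[-19, -7, -6, 24, 50, 21, 46]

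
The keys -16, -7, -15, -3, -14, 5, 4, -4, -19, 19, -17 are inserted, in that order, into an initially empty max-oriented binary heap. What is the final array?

Insert -16:
  append -16 at index 0 → [-16] (no swap needed)
Insert -7:
  append -7 at index 1 → [-16, -7]
  -7 > parent -16 at index 0, swap → [-7, -16]
Insert -15:
  append -15 at index 2 → [-7, -16, -15] (no swap needed)
Insert -3:
  append -3 at index 3 → [-7, -16, -15, -3]
  -3 > parent -16 at index 1, swap → [-7, -3, -15, -16]
  -3 > parent -7 at index 0, swap → [-3, -7, -15, -16]
Insert -14:
  append -14 at index 4 → [-3, -7, -15, -16, -14] (no swap needed)
Insert 5:
  append 5 at index 5 → [-3, -7, -15, -16, -14, 5]
  5 > parent -15 at index 2, swap → [-3, -7, 5, -16, -14, -15]
  5 > parent -3 at index 0, swap → [5, -7, -3, -16, -14, -15]
Insert 4:
  append 4 at index 6 → [5, -7, -3, -16, -14, -15, 4]
  4 > parent -3 at index 2, swap → [5, -7, 4, -16, -14, -15, -3]
Insert -4:
  append -4 at index 7 → [5, -7, 4, -16, -14, -15, -3, -4]
  -4 > parent -16 at index 3, swap → [5, -7, 4, -4, -14, -15, -3, -16]
  -4 > parent -7 at index 1, swap → [5, -4, 4, -7, -14, -15, -3, -16]
Insert -19:
  append -19 at index 8 → [5, -4, 4, -7, -14, -15, -3, -16, -19] (no swap needed)
Insert 19:
  append 19 at index 9 → [5, -4, 4, -7, -14, -15, -3, -16, -19, 19]
  19 > parent -14 at index 4, swap → [5, -4, 4, -7, 19, -15, -3, -16, -19, -14]
  19 > parent -4 at index 1, swap → [5, 19, 4, -7, -4, -15, -3, -16, -19, -14]
  19 > parent 5 at index 0, swap → [19, 5, 4, -7, -4, -15, -3, -16, -19, -14]
Insert -17:
  append -17 at index 10 → [19, 5, 4, -7, -4, -15, -3, -16, -19, -14, -17] (no swap needed)

[19, 5, 4, -7, -4, -15, -3, -16, -19, -14, -17]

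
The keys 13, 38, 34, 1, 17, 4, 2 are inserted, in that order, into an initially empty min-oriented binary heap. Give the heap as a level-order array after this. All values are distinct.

Insert 13:
  append 13 at index 0 → [13] (no swap needed)
Insert 38:
  append 38 at index 1 → [13, 38] (no swap needed)
Insert 34:
  append 34 at index 2 → [13, 38, 34] (no swap needed)
Insert 1:
  append 1 at index 3 → [13, 38, 34, 1]
  1 < parent 38 at index 1, swap → [13, 1, 34, 38]
  1 < parent 13 at index 0, swap → [1, 13, 34, 38]
Insert 17:
  append 17 at index 4 → [1, 13, 34, 38, 17] (no swap needed)
Insert 4:
  append 4 at index 5 → [1, 13, 34, 38, 17, 4]
  4 < parent 34 at index 2, swap → [1, 13, 4, 38, 17, 34]
Insert 2:
  append 2 at index 6 → [1, 13, 4, 38, 17, 34, 2]
  2 < parent 4 at index 2, swap → [1, 13, 2, 38, 17, 34, 4]

[1, 13, 2, 38, 17, 34, 4]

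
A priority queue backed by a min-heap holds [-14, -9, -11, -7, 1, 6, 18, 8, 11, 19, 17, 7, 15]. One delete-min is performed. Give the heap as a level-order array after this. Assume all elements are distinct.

[-11, -9, 6, -7, 1, 7, 18, 8, 11, 19, 17, 15]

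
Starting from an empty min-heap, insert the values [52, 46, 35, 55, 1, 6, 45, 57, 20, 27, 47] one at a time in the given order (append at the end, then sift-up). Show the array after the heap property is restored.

[1, 20, 6, 35, 27, 46, 45, 57, 55, 52, 47]

Insert 52:
  append 52 at index 0 → [52] (no swap needed)
Insert 46:
  append 46 at index 1 → [52, 46]
  46 < parent 52 at index 0, swap → [46, 52]
Insert 35:
  append 35 at index 2 → [46, 52, 35]
  35 < parent 46 at index 0, swap → [35, 52, 46]
Insert 55:
  append 55 at index 3 → [35, 52, 46, 55] (no swap needed)
Insert 1:
  append 1 at index 4 → [35, 52, 46, 55, 1]
  1 < parent 52 at index 1, swap → [35, 1, 46, 55, 52]
  1 < parent 35 at index 0, swap → [1, 35, 46, 55, 52]
Insert 6:
  append 6 at index 5 → [1, 35, 46, 55, 52, 6]
  6 < parent 46 at index 2, swap → [1, 35, 6, 55, 52, 46]
Insert 45:
  append 45 at index 6 → [1, 35, 6, 55, 52, 46, 45] (no swap needed)
Insert 57:
  append 57 at index 7 → [1, 35, 6, 55, 52, 46, 45, 57] (no swap needed)
Insert 20:
  append 20 at index 8 → [1, 35, 6, 55, 52, 46, 45, 57, 20]
  20 < parent 55 at index 3, swap → [1, 35, 6, 20, 52, 46, 45, 57, 55]
  20 < parent 35 at index 1, swap → [1, 20, 6, 35, 52, 46, 45, 57, 55]
Insert 27:
  append 27 at index 9 → [1, 20, 6, 35, 52, 46, 45, 57, 55, 27]
  27 < parent 52 at index 4, swap → [1, 20, 6, 35, 27, 46, 45, 57, 55, 52]
Insert 47:
  append 47 at index 10 → [1, 20, 6, 35, 27, 46, 45, 57, 55, 52, 47] (no swap needed)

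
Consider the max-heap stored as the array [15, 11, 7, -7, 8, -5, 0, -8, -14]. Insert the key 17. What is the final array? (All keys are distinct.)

[17, 15, 7, -7, 11, -5, 0, -8, -14, 8]

append 17 at index 9 → [15, 11, 7, -7, 8, -5, 0, -8, -14, 17]
17 > parent 8 at index 4, swap → [15, 11, 7, -7, 17, -5, 0, -8, -14, 8]
17 > parent 11 at index 1, swap → [15, 17, 7, -7, 11, -5, 0, -8, -14, 8]
17 > parent 15 at index 0, swap → [17, 15, 7, -7, 11, -5, 0, -8, -14, 8]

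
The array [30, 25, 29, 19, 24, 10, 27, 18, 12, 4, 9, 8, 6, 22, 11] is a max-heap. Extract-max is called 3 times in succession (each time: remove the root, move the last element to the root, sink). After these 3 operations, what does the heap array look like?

[25, 24, 22, 19, 9, 10, 11, 18, 12, 4, 6, 8]

extract-max #1 returns 30:
  remove root 30; move last element 11 to root → [11, 25, 29, 19, 24, 10, 27, 18, 12, 4, 9, 8, 6, 22]
  11 vs larger child 29 at index 2, swap → [29, 25, 11, 19, 24, 10, 27, 18, 12, 4, 9, 8, 6, 22]
  11 vs larger child 27 at index 6, swap → [29, 25, 27, 19, 24, 10, 11, 18, 12, 4, 9, 8, 6, 22]
  11 vs only child 22 at index 13, swap → [29, 25, 27, 19, 24, 10, 22, 18, 12, 4, 9, 8, 6, 11]
extract-max #2 returns 29:
  remove root 29; move last element 11 to root → [11, 25, 27, 19, 24, 10, 22, 18, 12, 4, 9, 8, 6]
  11 vs larger child 27 at index 2, swap → [27, 25, 11, 19, 24, 10, 22, 18, 12, 4, 9, 8, 6]
  11 vs larger child 22 at index 6, swap → [27, 25, 22, 19, 24, 10, 11, 18, 12, 4, 9, 8, 6]
extract-max #3 returns 27:
  remove root 27; move last element 6 to root → [6, 25, 22, 19, 24, 10, 11, 18, 12, 4, 9, 8]
  6 vs larger child 25 at index 1, swap → [25, 6, 22, 19, 24, 10, 11, 18, 12, 4, 9, 8]
  6 vs larger child 24 at index 4, swap → [25, 24, 22, 19, 6, 10, 11, 18, 12, 4, 9, 8]
  6 vs larger child 9 at index 10, swap → [25, 24, 22, 19, 9, 10, 11, 18, 12, 4, 6, 8]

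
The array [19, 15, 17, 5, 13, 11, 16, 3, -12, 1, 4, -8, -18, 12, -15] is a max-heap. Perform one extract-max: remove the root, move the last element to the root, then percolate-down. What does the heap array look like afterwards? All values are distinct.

[17, 15, 16, 5, 13, 11, 12, 3, -12, 1, 4, -8, -18, -15]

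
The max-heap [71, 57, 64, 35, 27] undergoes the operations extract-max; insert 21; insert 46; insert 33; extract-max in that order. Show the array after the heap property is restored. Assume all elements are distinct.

extract-max → returns 71:
  remove root 71; move last element 27 to root → [27, 57, 64, 35]
  27 vs larger child 64 at index 2, swap → [64, 57, 27, 35]
insert 21:
  append 21 at index 4 → [64, 57, 27, 35, 21] (no swap needed)
insert 46:
  append 46 at index 5 → [64, 57, 27, 35, 21, 46]
  46 > parent 27 at index 2, swap → [64, 57, 46, 35, 21, 27]
insert 33:
  append 33 at index 6 → [64, 57, 46, 35, 21, 27, 33] (no swap needed)
extract-max → returns 64:
  remove root 64; move last element 33 to root → [33, 57, 46, 35, 21, 27]
  33 vs larger child 57 at index 1, swap → [57, 33, 46, 35, 21, 27]
  33 vs larger child 35 at index 3, swap → [57, 35, 46, 33, 21, 27]

[57, 35, 46, 33, 21, 27]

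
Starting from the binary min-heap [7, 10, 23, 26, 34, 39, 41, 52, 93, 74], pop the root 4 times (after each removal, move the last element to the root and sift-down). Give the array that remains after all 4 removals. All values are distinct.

[34, 41, 39, 52, 74, 93]

extract-min #1 returns 7:
  remove root 7; move last element 74 to root → [74, 10, 23, 26, 34, 39, 41, 52, 93]
  74 vs smaller child 10 at index 1, swap → [10, 74, 23, 26, 34, 39, 41, 52, 93]
  74 vs smaller child 26 at index 3, swap → [10, 26, 23, 74, 34, 39, 41, 52, 93]
  74 vs smaller child 52 at index 7, swap → [10, 26, 23, 52, 34, 39, 41, 74, 93]
extract-min #2 returns 10:
  remove root 10; move last element 93 to root → [93, 26, 23, 52, 34, 39, 41, 74]
  93 vs smaller child 23 at index 2, swap → [23, 26, 93, 52, 34, 39, 41, 74]
  93 vs smaller child 39 at index 5, swap → [23, 26, 39, 52, 34, 93, 41, 74]
extract-min #3 returns 23:
  remove root 23; move last element 74 to root → [74, 26, 39, 52, 34, 93, 41]
  74 vs smaller child 26 at index 1, swap → [26, 74, 39, 52, 34, 93, 41]
  74 vs smaller child 34 at index 4, swap → [26, 34, 39, 52, 74, 93, 41]
extract-min #4 returns 26:
  remove root 26; move last element 41 to root → [41, 34, 39, 52, 74, 93]
  41 vs smaller child 34 at index 1, swap → [34, 41, 39, 52, 74, 93]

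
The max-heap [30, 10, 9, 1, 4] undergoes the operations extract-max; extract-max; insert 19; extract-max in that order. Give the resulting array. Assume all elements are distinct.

extract-max → returns 30:
  remove root 30; move last element 4 to root → [4, 10, 9, 1]
  4 vs larger child 10 at index 1, swap → [10, 4, 9, 1]
extract-max → returns 10:
  remove root 10; move last element 1 to root → [1, 4, 9]
  1 vs larger child 9 at index 2, swap → [9, 4, 1]
insert 19:
  append 19 at index 3 → [9, 4, 1, 19]
  19 > parent 4 at index 1, swap → [9, 19, 1, 4]
  19 > parent 9 at index 0, swap → [19, 9, 1, 4]
extract-max → returns 19:
  remove root 19; move last element 4 to root → [4, 9, 1]
  4 vs larger child 9 at index 1, swap → [9, 4, 1]

[9, 4, 1]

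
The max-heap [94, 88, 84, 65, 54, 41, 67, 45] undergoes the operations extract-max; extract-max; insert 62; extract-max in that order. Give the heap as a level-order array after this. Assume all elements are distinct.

[67, 65, 62, 45, 54, 41]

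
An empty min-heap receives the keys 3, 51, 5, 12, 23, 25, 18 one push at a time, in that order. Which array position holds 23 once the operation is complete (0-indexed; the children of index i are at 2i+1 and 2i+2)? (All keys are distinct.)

4

Insert 3:
  append 3 at index 0 → [3] (no swap needed)
Insert 51:
  append 51 at index 1 → [3, 51] (no swap needed)
Insert 5:
  append 5 at index 2 → [3, 51, 5] (no swap needed)
Insert 12:
  append 12 at index 3 → [3, 51, 5, 12]
  12 < parent 51 at index 1, swap → [3, 12, 5, 51]
Insert 23:
  append 23 at index 4 → [3, 12, 5, 51, 23] (no swap needed)
Insert 25:
  append 25 at index 5 → [3, 12, 5, 51, 23, 25] (no swap needed)
Insert 18:
  append 18 at index 6 → [3, 12, 5, 51, 23, 25, 18] (no swap needed)
resulting array: [3, 12, 5, 51, 23, 25, 18]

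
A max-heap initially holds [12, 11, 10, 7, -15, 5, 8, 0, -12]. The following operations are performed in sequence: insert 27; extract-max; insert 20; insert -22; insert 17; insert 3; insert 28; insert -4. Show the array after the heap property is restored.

[28, 12, 20, 7, 11, 10, 17, 0, -12, -15, -22, 5, 3, 8, -4]

insert 27:
  append 27 at index 9 → [12, 11, 10, 7, -15, 5, 8, 0, -12, 27]
  27 > parent -15 at index 4, swap → [12, 11, 10, 7, 27, 5, 8, 0, -12, -15]
  27 > parent 11 at index 1, swap → [12, 27, 10, 7, 11, 5, 8, 0, -12, -15]
  27 > parent 12 at index 0, swap → [27, 12, 10, 7, 11, 5, 8, 0, -12, -15]
extract-max → returns 27:
  remove root 27; move last element -15 to root → [-15, 12, 10, 7, 11, 5, 8, 0, -12]
  -15 vs larger child 12 at index 1, swap → [12, -15, 10, 7, 11, 5, 8, 0, -12]
  -15 vs larger child 11 at index 4, swap → [12, 11, 10, 7, -15, 5, 8, 0, -12]
insert 20:
  append 20 at index 9 → [12, 11, 10, 7, -15, 5, 8, 0, -12, 20]
  20 > parent -15 at index 4, swap → [12, 11, 10, 7, 20, 5, 8, 0, -12, -15]
  20 > parent 11 at index 1, swap → [12, 20, 10, 7, 11, 5, 8, 0, -12, -15]
  20 > parent 12 at index 0, swap → [20, 12, 10, 7, 11, 5, 8, 0, -12, -15]
insert -22:
  append -22 at index 10 → [20, 12, 10, 7, 11, 5, 8, 0, -12, -15, -22] (no swap needed)
insert 17:
  append 17 at index 11 → [20, 12, 10, 7, 11, 5, 8, 0, -12, -15, -22, 17]
  17 > parent 5 at index 5, swap → [20, 12, 10, 7, 11, 17, 8, 0, -12, -15, -22, 5]
  17 > parent 10 at index 2, swap → [20, 12, 17, 7, 11, 10, 8, 0, -12, -15, -22, 5]
insert 3:
  append 3 at index 12 → [20, 12, 17, 7, 11, 10, 8, 0, -12, -15, -22, 5, 3] (no swap needed)
insert 28:
  append 28 at index 13 → [20, 12, 17, 7, 11, 10, 8, 0, -12, -15, -22, 5, 3, 28]
  28 > parent 8 at index 6, swap → [20, 12, 17, 7, 11, 10, 28, 0, -12, -15, -22, 5, 3, 8]
  28 > parent 17 at index 2, swap → [20, 12, 28, 7, 11, 10, 17, 0, -12, -15, -22, 5, 3, 8]
  28 > parent 20 at index 0, swap → [28, 12, 20, 7, 11, 10, 17, 0, -12, -15, -22, 5, 3, 8]
insert -4:
  append -4 at index 14 → [28, 12, 20, 7, 11, 10, 17, 0, -12, -15, -22, 5, 3, 8, -4] (no swap needed)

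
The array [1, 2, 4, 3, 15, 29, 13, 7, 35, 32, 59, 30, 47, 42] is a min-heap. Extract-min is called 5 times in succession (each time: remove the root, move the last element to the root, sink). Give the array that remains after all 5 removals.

extract-min #1 returns 1:
  remove root 1; move last element 42 to root → [42, 2, 4, 3, 15, 29, 13, 7, 35, 32, 59, 30, 47]
  42 vs smaller child 2 at index 1, swap → [2, 42, 4, 3, 15, 29, 13, 7, 35, 32, 59, 30, 47]
  42 vs smaller child 3 at index 3, swap → [2, 3, 4, 42, 15, 29, 13, 7, 35, 32, 59, 30, 47]
  42 vs smaller child 7 at index 7, swap → [2, 3, 4, 7, 15, 29, 13, 42, 35, 32, 59, 30, 47]
extract-min #2 returns 2:
  remove root 2; move last element 47 to root → [47, 3, 4, 7, 15, 29, 13, 42, 35, 32, 59, 30]
  47 vs smaller child 3 at index 1, swap → [3, 47, 4, 7, 15, 29, 13, 42, 35, 32, 59, 30]
  47 vs smaller child 7 at index 3, swap → [3, 7, 4, 47, 15, 29, 13, 42, 35, 32, 59, 30]
  47 vs smaller child 35 at index 8, swap → [3, 7, 4, 35, 15, 29, 13, 42, 47, 32, 59, 30]
extract-min #3 returns 3:
  remove root 3; move last element 30 to root → [30, 7, 4, 35, 15, 29, 13, 42, 47, 32, 59]
  30 vs smaller child 4 at index 2, swap → [4, 7, 30, 35, 15, 29, 13, 42, 47, 32, 59]
  30 vs smaller child 13 at index 6, swap → [4, 7, 13, 35, 15, 29, 30, 42, 47, 32, 59]
extract-min #4 returns 4:
  remove root 4; move last element 59 to root → [59, 7, 13, 35, 15, 29, 30, 42, 47, 32]
  59 vs smaller child 7 at index 1, swap → [7, 59, 13, 35, 15, 29, 30, 42, 47, 32]
  59 vs smaller child 15 at index 4, swap → [7, 15, 13, 35, 59, 29, 30, 42, 47, 32]
  59 vs only child 32 at index 9, swap → [7, 15, 13, 35, 32, 29, 30, 42, 47, 59]
extract-min #5 returns 7:
  remove root 7; move last element 59 to root → [59, 15, 13, 35, 32, 29, 30, 42, 47]
  59 vs smaller child 13 at index 2, swap → [13, 15, 59, 35, 32, 29, 30, 42, 47]
  59 vs smaller child 29 at index 5, swap → [13, 15, 29, 35, 32, 59, 30, 42, 47]

[13, 15, 29, 35, 32, 59, 30, 42, 47]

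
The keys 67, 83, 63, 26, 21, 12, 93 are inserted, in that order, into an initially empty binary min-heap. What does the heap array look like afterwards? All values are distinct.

Insert 67:
  append 67 at index 0 → [67] (no swap needed)
Insert 83:
  append 83 at index 1 → [67, 83] (no swap needed)
Insert 63:
  append 63 at index 2 → [67, 83, 63]
  63 < parent 67 at index 0, swap → [63, 83, 67]
Insert 26:
  append 26 at index 3 → [63, 83, 67, 26]
  26 < parent 83 at index 1, swap → [63, 26, 67, 83]
  26 < parent 63 at index 0, swap → [26, 63, 67, 83]
Insert 21:
  append 21 at index 4 → [26, 63, 67, 83, 21]
  21 < parent 63 at index 1, swap → [26, 21, 67, 83, 63]
  21 < parent 26 at index 0, swap → [21, 26, 67, 83, 63]
Insert 12:
  append 12 at index 5 → [21, 26, 67, 83, 63, 12]
  12 < parent 67 at index 2, swap → [21, 26, 12, 83, 63, 67]
  12 < parent 21 at index 0, swap → [12, 26, 21, 83, 63, 67]
Insert 93:
  append 93 at index 6 → [12, 26, 21, 83, 63, 67, 93] (no swap needed)

[12, 26, 21, 83, 63, 67, 93]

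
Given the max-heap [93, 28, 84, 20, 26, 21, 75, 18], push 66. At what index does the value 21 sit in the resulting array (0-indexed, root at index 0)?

5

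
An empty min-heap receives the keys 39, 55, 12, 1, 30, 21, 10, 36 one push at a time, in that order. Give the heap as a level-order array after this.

Insert 39:
  append 39 at index 0 → [39] (no swap needed)
Insert 55:
  append 55 at index 1 → [39, 55] (no swap needed)
Insert 12:
  append 12 at index 2 → [39, 55, 12]
  12 < parent 39 at index 0, swap → [12, 55, 39]
Insert 1:
  append 1 at index 3 → [12, 55, 39, 1]
  1 < parent 55 at index 1, swap → [12, 1, 39, 55]
  1 < parent 12 at index 0, swap → [1, 12, 39, 55]
Insert 30:
  append 30 at index 4 → [1, 12, 39, 55, 30] (no swap needed)
Insert 21:
  append 21 at index 5 → [1, 12, 39, 55, 30, 21]
  21 < parent 39 at index 2, swap → [1, 12, 21, 55, 30, 39]
Insert 10:
  append 10 at index 6 → [1, 12, 21, 55, 30, 39, 10]
  10 < parent 21 at index 2, swap → [1, 12, 10, 55, 30, 39, 21]
Insert 36:
  append 36 at index 7 → [1, 12, 10, 55, 30, 39, 21, 36]
  36 < parent 55 at index 3, swap → [1, 12, 10, 36, 30, 39, 21, 55]

[1, 12, 10, 36, 30, 39, 21, 55]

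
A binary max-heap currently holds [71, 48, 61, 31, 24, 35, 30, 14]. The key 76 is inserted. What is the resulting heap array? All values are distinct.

[76, 71, 61, 48, 24, 35, 30, 14, 31]

append 76 at index 8 → [71, 48, 61, 31, 24, 35, 30, 14, 76]
76 > parent 31 at index 3, swap → [71, 48, 61, 76, 24, 35, 30, 14, 31]
76 > parent 48 at index 1, swap → [71, 76, 61, 48, 24, 35, 30, 14, 31]
76 > parent 71 at index 0, swap → [76, 71, 61, 48, 24, 35, 30, 14, 31]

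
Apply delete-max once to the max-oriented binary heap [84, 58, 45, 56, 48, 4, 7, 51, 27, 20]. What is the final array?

remove root 84; move last element 20 to root → [20, 58, 45, 56, 48, 4, 7, 51, 27]
20 vs larger child 58 at index 1, swap → [58, 20, 45, 56, 48, 4, 7, 51, 27]
20 vs larger child 56 at index 3, swap → [58, 56, 45, 20, 48, 4, 7, 51, 27]
20 vs larger child 51 at index 7, swap → [58, 56, 45, 51, 48, 4, 7, 20, 27]

[58, 56, 45, 51, 48, 4, 7, 20, 27]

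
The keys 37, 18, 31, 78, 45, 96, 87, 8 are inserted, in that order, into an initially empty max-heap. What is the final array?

[96, 45, 87, 18, 37, 31, 78, 8]

Insert 37:
  append 37 at index 0 → [37] (no swap needed)
Insert 18:
  append 18 at index 1 → [37, 18] (no swap needed)
Insert 31:
  append 31 at index 2 → [37, 18, 31] (no swap needed)
Insert 78:
  append 78 at index 3 → [37, 18, 31, 78]
  78 > parent 18 at index 1, swap → [37, 78, 31, 18]
  78 > parent 37 at index 0, swap → [78, 37, 31, 18]
Insert 45:
  append 45 at index 4 → [78, 37, 31, 18, 45]
  45 > parent 37 at index 1, swap → [78, 45, 31, 18, 37]
Insert 96:
  append 96 at index 5 → [78, 45, 31, 18, 37, 96]
  96 > parent 31 at index 2, swap → [78, 45, 96, 18, 37, 31]
  96 > parent 78 at index 0, swap → [96, 45, 78, 18, 37, 31]
Insert 87:
  append 87 at index 6 → [96, 45, 78, 18, 37, 31, 87]
  87 > parent 78 at index 2, swap → [96, 45, 87, 18, 37, 31, 78]
Insert 8:
  append 8 at index 7 → [96, 45, 87, 18, 37, 31, 78, 8] (no swap needed)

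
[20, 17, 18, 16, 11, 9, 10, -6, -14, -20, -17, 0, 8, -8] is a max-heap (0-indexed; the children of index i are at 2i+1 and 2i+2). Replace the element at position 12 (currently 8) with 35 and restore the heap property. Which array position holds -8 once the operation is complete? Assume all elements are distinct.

set index 12 from 8 to 35 → [20, 17, 18, 16, 11, 9, 10, -6, -14, -20, -17, 0, 35, -8]
35 > parent 9 at index 5, swap → [20, 17, 18, 16, 11, 35, 10, -6, -14, -20, -17, 0, 9, -8]
35 > parent 18 at index 2, swap → [20, 17, 35, 16, 11, 18, 10, -6, -14, -20, -17, 0, 9, -8]
35 > parent 20 at index 0, swap → [35, 17, 20, 16, 11, 18, 10, -6, -14, -20, -17, 0, 9, -8]
resulting array: [35, 17, 20, 16, 11, 18, 10, -6, -14, -20, -17, 0, 9, -8]

13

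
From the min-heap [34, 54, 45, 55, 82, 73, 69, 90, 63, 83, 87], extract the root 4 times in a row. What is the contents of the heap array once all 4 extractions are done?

extract-min #1 returns 34:
  remove root 34; move last element 87 to root → [87, 54, 45, 55, 82, 73, 69, 90, 63, 83]
  87 vs smaller child 45 at index 2, swap → [45, 54, 87, 55, 82, 73, 69, 90, 63, 83]
  87 vs smaller child 69 at index 6, swap → [45, 54, 69, 55, 82, 73, 87, 90, 63, 83]
extract-min #2 returns 45:
  remove root 45; move last element 83 to root → [83, 54, 69, 55, 82, 73, 87, 90, 63]
  83 vs smaller child 54 at index 1, swap → [54, 83, 69, 55, 82, 73, 87, 90, 63]
  83 vs smaller child 55 at index 3, swap → [54, 55, 69, 83, 82, 73, 87, 90, 63]
  83 vs smaller child 63 at index 8, swap → [54, 55, 69, 63, 82, 73, 87, 90, 83]
extract-min #3 returns 54:
  remove root 54; move last element 83 to root → [83, 55, 69, 63, 82, 73, 87, 90]
  83 vs smaller child 55 at index 1, swap → [55, 83, 69, 63, 82, 73, 87, 90]
  83 vs smaller child 63 at index 3, swap → [55, 63, 69, 83, 82, 73, 87, 90]
extract-min #4 returns 55:
  remove root 55; move last element 90 to root → [90, 63, 69, 83, 82, 73, 87]
  90 vs smaller child 63 at index 1, swap → [63, 90, 69, 83, 82, 73, 87]
  90 vs smaller child 82 at index 4, swap → [63, 82, 69, 83, 90, 73, 87]

[63, 82, 69, 83, 90, 73, 87]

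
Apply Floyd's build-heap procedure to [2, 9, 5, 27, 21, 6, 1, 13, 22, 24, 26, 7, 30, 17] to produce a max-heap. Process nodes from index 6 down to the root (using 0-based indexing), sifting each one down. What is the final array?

sift down from index 6:
  1 vs only child 17 at index 13, swap → [2, 9, 5, 27, 21, 6, 17, 13, 22, 24, 26, 7, 30, 1]
sift down from index 5:
  6 vs larger child 30 at index 12, swap → [2, 9, 5, 27, 21, 30, 17, 13, 22, 24, 26, 7, 6, 1]
sift down from index 4:
  21 vs larger child 26 at index 10, swap → [2, 9, 5, 27, 26, 30, 17, 13, 22, 24, 21, 7, 6, 1]
sift down from index 3: already satisfies heap property
sift down from index 2:
  5 vs larger child 30 at index 5, swap → [2, 9, 30, 27, 26, 5, 17, 13, 22, 24, 21, 7, 6, 1]
  5 vs larger child 7 at index 11, swap → [2, 9, 30, 27, 26, 7, 17, 13, 22, 24, 21, 5, 6, 1]
sift down from index 1:
  9 vs larger child 27 at index 3, swap → [2, 27, 30, 9, 26, 7, 17, 13, 22, 24, 21, 5, 6, 1]
  9 vs larger child 22 at index 8, swap → [2, 27, 30, 22, 26, 7, 17, 13, 9, 24, 21, 5, 6, 1]
sift down from index 0:
  2 vs larger child 30 at index 2, swap → [30, 27, 2, 22, 26, 7, 17, 13, 9, 24, 21, 5, 6, 1]
  2 vs larger child 17 at index 6, swap → [30, 27, 17, 22, 26, 7, 2, 13, 9, 24, 21, 5, 6, 1]

[30, 27, 17, 22, 26, 7, 2, 13, 9, 24, 21, 5, 6, 1]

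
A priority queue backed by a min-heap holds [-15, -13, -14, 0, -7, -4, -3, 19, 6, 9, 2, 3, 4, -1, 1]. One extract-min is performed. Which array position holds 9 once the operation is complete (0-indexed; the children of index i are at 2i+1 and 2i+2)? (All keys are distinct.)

9

remove root -15; move last element 1 to root → [1, -13, -14, 0, -7, -4, -3, 19, 6, 9, 2, 3, 4, -1]
1 vs smaller child -14 at index 2, swap → [-14, -13, 1, 0, -7, -4, -3, 19, 6, 9, 2, 3, 4, -1]
1 vs smaller child -4 at index 5, swap → [-14, -13, -4, 0, -7, 1, -3, 19, 6, 9, 2, 3, 4, -1]
resulting array: [-14, -13, -4, 0, -7, 1, -3, 19, 6, 9, 2, 3, 4, -1]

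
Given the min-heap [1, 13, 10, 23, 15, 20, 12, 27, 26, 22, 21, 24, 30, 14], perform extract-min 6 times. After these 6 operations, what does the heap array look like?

extract-min #1 returns 1:
  remove root 1; move last element 14 to root → [14, 13, 10, 23, 15, 20, 12, 27, 26, 22, 21, 24, 30]
  14 vs smaller child 10 at index 2, swap → [10, 13, 14, 23, 15, 20, 12, 27, 26, 22, 21, 24, 30]
  14 vs smaller child 12 at index 6, swap → [10, 13, 12, 23, 15, 20, 14, 27, 26, 22, 21, 24, 30]
extract-min #2 returns 10:
  remove root 10; move last element 30 to root → [30, 13, 12, 23, 15, 20, 14, 27, 26, 22, 21, 24]
  30 vs smaller child 12 at index 2, swap → [12, 13, 30, 23, 15, 20, 14, 27, 26, 22, 21, 24]
  30 vs smaller child 14 at index 6, swap → [12, 13, 14, 23, 15, 20, 30, 27, 26, 22, 21, 24]
extract-min #3 returns 12:
  remove root 12; move last element 24 to root → [24, 13, 14, 23, 15, 20, 30, 27, 26, 22, 21]
  24 vs smaller child 13 at index 1, swap → [13, 24, 14, 23, 15, 20, 30, 27, 26, 22, 21]
  24 vs smaller child 15 at index 4, swap → [13, 15, 14, 23, 24, 20, 30, 27, 26, 22, 21]
  24 vs smaller child 21 at index 10, swap → [13, 15, 14, 23, 21, 20, 30, 27, 26, 22, 24]
extract-min #4 returns 13:
  remove root 13; move last element 24 to root → [24, 15, 14, 23, 21, 20, 30, 27, 26, 22]
  24 vs smaller child 14 at index 2, swap → [14, 15, 24, 23, 21, 20, 30, 27, 26, 22]
  24 vs smaller child 20 at index 5, swap → [14, 15, 20, 23, 21, 24, 30, 27, 26, 22]
extract-min #5 returns 14:
  remove root 14; move last element 22 to root → [22, 15, 20, 23, 21, 24, 30, 27, 26]
  22 vs smaller child 15 at index 1, swap → [15, 22, 20, 23, 21, 24, 30, 27, 26]
  22 vs smaller child 21 at index 4, swap → [15, 21, 20, 23, 22, 24, 30, 27, 26]
extract-min #6 returns 15:
  remove root 15; move last element 26 to root → [26, 21, 20, 23, 22, 24, 30, 27]
  26 vs smaller child 20 at index 2, swap → [20, 21, 26, 23, 22, 24, 30, 27]
  26 vs smaller child 24 at index 5, swap → [20, 21, 24, 23, 22, 26, 30, 27]

[20, 21, 24, 23, 22, 26, 30, 27]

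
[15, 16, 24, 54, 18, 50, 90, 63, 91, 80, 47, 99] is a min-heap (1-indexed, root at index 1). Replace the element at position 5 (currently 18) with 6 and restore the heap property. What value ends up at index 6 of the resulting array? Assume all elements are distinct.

set index 5 from 18 to 6 → [15, 16, 24, 54, 6, 50, 90, 63, 91, 80, 47, 99]
6 < parent 16 at index 2, swap → [15, 6, 24, 54, 16, 50, 90, 63, 91, 80, 47, 99]
6 < parent 15 at index 1, swap → [6, 15, 24, 54, 16, 50, 90, 63, 91, 80, 47, 99]
resulting array: [6, 15, 24, 54, 16, 50, 90, 63, 91, 80, 47, 99]

50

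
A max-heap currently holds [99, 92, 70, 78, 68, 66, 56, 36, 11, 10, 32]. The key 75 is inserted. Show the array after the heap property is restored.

[99, 92, 75, 78, 68, 70, 56, 36, 11, 10, 32, 66]

append 75 at index 11 → [99, 92, 70, 78, 68, 66, 56, 36, 11, 10, 32, 75]
75 > parent 66 at index 5, swap → [99, 92, 70, 78, 68, 75, 56, 36, 11, 10, 32, 66]
75 > parent 70 at index 2, swap → [99, 92, 75, 78, 68, 70, 56, 36, 11, 10, 32, 66]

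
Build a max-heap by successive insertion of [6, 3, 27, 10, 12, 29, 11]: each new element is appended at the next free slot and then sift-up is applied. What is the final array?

[29, 12, 27, 3, 10, 6, 11]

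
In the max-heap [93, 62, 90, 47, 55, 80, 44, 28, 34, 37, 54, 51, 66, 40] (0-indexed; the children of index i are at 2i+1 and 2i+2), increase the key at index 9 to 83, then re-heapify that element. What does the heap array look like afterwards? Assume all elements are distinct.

set index 9 from 37 to 83 → [93, 62, 90, 47, 55, 80, 44, 28, 34, 83, 54, 51, 66, 40]
83 > parent 55 at index 4, swap → [93, 62, 90, 47, 83, 80, 44, 28, 34, 55, 54, 51, 66, 40]
83 > parent 62 at index 1, swap → [93, 83, 90, 47, 62, 80, 44, 28, 34, 55, 54, 51, 66, 40]

[93, 83, 90, 47, 62, 80, 44, 28, 34, 55, 54, 51, 66, 40]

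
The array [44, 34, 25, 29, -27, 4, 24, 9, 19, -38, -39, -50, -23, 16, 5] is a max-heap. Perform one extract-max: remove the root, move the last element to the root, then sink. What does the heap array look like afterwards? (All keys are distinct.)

remove root 44; move last element 5 to root → [5, 34, 25, 29, -27, 4, 24, 9, 19, -38, -39, -50, -23, 16]
5 vs larger child 34 at index 1, swap → [34, 5, 25, 29, -27, 4, 24, 9, 19, -38, -39, -50, -23, 16]
5 vs larger child 29 at index 3, swap → [34, 29, 25, 5, -27, 4, 24, 9, 19, -38, -39, -50, -23, 16]
5 vs larger child 19 at index 8, swap → [34, 29, 25, 19, -27, 4, 24, 9, 5, -38, -39, -50, -23, 16]

[34, 29, 25, 19, -27, 4, 24, 9, 5, -38, -39, -50, -23, 16]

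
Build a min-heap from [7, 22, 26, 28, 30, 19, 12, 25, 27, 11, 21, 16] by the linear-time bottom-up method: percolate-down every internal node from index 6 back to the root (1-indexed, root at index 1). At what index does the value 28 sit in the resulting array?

8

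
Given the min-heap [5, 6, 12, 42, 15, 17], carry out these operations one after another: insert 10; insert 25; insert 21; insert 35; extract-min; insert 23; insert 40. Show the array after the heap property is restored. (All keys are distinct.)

[6, 15, 10, 21, 23, 17, 12, 42, 25, 35, 40]

insert 10:
  append 10 at index 6 → [5, 6, 12, 42, 15, 17, 10]
  10 < parent 12 at index 2, swap → [5, 6, 10, 42, 15, 17, 12]
insert 25:
  append 25 at index 7 → [5, 6, 10, 42, 15, 17, 12, 25]
  25 < parent 42 at index 3, swap → [5, 6, 10, 25, 15, 17, 12, 42]
insert 21:
  append 21 at index 8 → [5, 6, 10, 25, 15, 17, 12, 42, 21]
  21 < parent 25 at index 3, swap → [5, 6, 10, 21, 15, 17, 12, 42, 25]
insert 35:
  append 35 at index 9 → [5, 6, 10, 21, 15, 17, 12, 42, 25, 35] (no swap needed)
extract-min → returns 5:
  remove root 5; move last element 35 to root → [35, 6, 10, 21, 15, 17, 12, 42, 25]
  35 vs smaller child 6 at index 1, swap → [6, 35, 10, 21, 15, 17, 12, 42, 25]
  35 vs smaller child 15 at index 4, swap → [6, 15, 10, 21, 35, 17, 12, 42, 25]
insert 23:
  append 23 at index 9 → [6, 15, 10, 21, 35, 17, 12, 42, 25, 23]
  23 < parent 35 at index 4, swap → [6, 15, 10, 21, 23, 17, 12, 42, 25, 35]
insert 40:
  append 40 at index 10 → [6, 15, 10, 21, 23, 17, 12, 42, 25, 35, 40] (no swap needed)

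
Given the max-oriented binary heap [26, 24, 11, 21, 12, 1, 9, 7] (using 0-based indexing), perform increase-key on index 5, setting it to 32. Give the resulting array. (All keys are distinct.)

set index 5 from 1 to 32 → [26, 24, 11, 21, 12, 32, 9, 7]
32 > parent 11 at index 2, swap → [26, 24, 32, 21, 12, 11, 9, 7]
32 > parent 26 at index 0, swap → [32, 24, 26, 21, 12, 11, 9, 7]

[32, 24, 26, 21, 12, 11, 9, 7]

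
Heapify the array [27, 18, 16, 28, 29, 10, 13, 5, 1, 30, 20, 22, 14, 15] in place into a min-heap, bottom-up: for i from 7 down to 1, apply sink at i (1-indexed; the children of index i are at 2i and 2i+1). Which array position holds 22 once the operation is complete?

12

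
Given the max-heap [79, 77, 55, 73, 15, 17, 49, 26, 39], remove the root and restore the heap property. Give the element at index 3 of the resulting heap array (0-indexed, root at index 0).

39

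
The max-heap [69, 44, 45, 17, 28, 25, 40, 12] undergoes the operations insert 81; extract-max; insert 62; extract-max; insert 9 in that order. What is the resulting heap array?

[62, 44, 45, 17, 28, 25, 40, 12, 9]

insert 81:
  append 81 at index 8 → [69, 44, 45, 17, 28, 25, 40, 12, 81]
  81 > parent 17 at index 3, swap → [69, 44, 45, 81, 28, 25, 40, 12, 17]
  81 > parent 44 at index 1, swap → [69, 81, 45, 44, 28, 25, 40, 12, 17]
  81 > parent 69 at index 0, swap → [81, 69, 45, 44, 28, 25, 40, 12, 17]
extract-max → returns 81:
  remove root 81; move last element 17 to root → [17, 69, 45, 44, 28, 25, 40, 12]
  17 vs larger child 69 at index 1, swap → [69, 17, 45, 44, 28, 25, 40, 12]
  17 vs larger child 44 at index 3, swap → [69, 44, 45, 17, 28, 25, 40, 12]
insert 62:
  append 62 at index 8 → [69, 44, 45, 17, 28, 25, 40, 12, 62]
  62 > parent 17 at index 3, swap → [69, 44, 45, 62, 28, 25, 40, 12, 17]
  62 > parent 44 at index 1, swap → [69, 62, 45, 44, 28, 25, 40, 12, 17]
extract-max → returns 69:
  remove root 69; move last element 17 to root → [17, 62, 45, 44, 28, 25, 40, 12]
  17 vs larger child 62 at index 1, swap → [62, 17, 45, 44, 28, 25, 40, 12]
  17 vs larger child 44 at index 3, swap → [62, 44, 45, 17, 28, 25, 40, 12]
insert 9:
  append 9 at index 8 → [62, 44, 45, 17, 28, 25, 40, 12, 9] (no swap needed)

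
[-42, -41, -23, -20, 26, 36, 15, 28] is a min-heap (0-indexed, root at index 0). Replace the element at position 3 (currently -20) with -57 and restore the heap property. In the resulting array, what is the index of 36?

set index 3 from -20 to -57 → [-42, -41, -23, -57, 26, 36, 15, 28]
-57 < parent -41 at index 1, swap → [-42, -57, -23, -41, 26, 36, 15, 28]
-57 < parent -42 at index 0, swap → [-57, -42, -23, -41, 26, 36, 15, 28]
resulting array: [-57, -42, -23, -41, 26, 36, 15, 28]

5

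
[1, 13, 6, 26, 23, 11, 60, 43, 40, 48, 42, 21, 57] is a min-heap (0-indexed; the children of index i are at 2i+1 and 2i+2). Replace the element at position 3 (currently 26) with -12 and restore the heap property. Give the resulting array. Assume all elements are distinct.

[-12, 1, 6, 13, 23, 11, 60, 43, 40, 48, 42, 21, 57]

set index 3 from 26 to -12 → [1, 13, 6, -12, 23, 11, 60, 43, 40, 48, 42, 21, 57]
-12 < parent 13 at index 1, swap → [1, -12, 6, 13, 23, 11, 60, 43, 40, 48, 42, 21, 57]
-12 < parent 1 at index 0, swap → [-12, 1, 6, 13, 23, 11, 60, 43, 40, 48, 42, 21, 57]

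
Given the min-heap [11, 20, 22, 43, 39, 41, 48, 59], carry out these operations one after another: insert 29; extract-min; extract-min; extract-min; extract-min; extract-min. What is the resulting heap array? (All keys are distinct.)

[41, 43, 48, 59]

insert 29:
  append 29 at index 8 → [11, 20, 22, 43, 39, 41, 48, 59, 29]
  29 < parent 43 at index 3, swap → [11, 20, 22, 29, 39, 41, 48, 59, 43]
extract-min → returns 11:
  remove root 11; move last element 43 to root → [43, 20, 22, 29, 39, 41, 48, 59]
  43 vs smaller child 20 at index 1, swap → [20, 43, 22, 29, 39, 41, 48, 59]
  43 vs smaller child 29 at index 3, swap → [20, 29, 22, 43, 39, 41, 48, 59]
extract-min → returns 20:
  remove root 20; move last element 59 to root → [59, 29, 22, 43, 39, 41, 48]
  59 vs smaller child 22 at index 2, swap → [22, 29, 59, 43, 39, 41, 48]
  59 vs smaller child 41 at index 5, swap → [22, 29, 41, 43, 39, 59, 48]
extract-min → returns 22:
  remove root 22; move last element 48 to root → [48, 29, 41, 43, 39, 59]
  48 vs smaller child 29 at index 1, swap → [29, 48, 41, 43, 39, 59]
  48 vs smaller child 39 at index 4, swap → [29, 39, 41, 43, 48, 59]
extract-min → returns 29:
  remove root 29; move last element 59 to root → [59, 39, 41, 43, 48]
  59 vs smaller child 39 at index 1, swap → [39, 59, 41, 43, 48]
  59 vs smaller child 43 at index 3, swap → [39, 43, 41, 59, 48]
extract-min → returns 39:
  remove root 39; move last element 48 to root → [48, 43, 41, 59]
  48 vs smaller child 41 at index 2, swap → [41, 43, 48, 59]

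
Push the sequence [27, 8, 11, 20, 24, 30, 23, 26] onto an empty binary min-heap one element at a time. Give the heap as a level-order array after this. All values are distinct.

[8, 20, 11, 26, 24, 30, 23, 27]

Insert 27:
  append 27 at index 0 → [27] (no swap needed)
Insert 8:
  append 8 at index 1 → [27, 8]
  8 < parent 27 at index 0, swap → [8, 27]
Insert 11:
  append 11 at index 2 → [8, 27, 11] (no swap needed)
Insert 20:
  append 20 at index 3 → [8, 27, 11, 20]
  20 < parent 27 at index 1, swap → [8, 20, 11, 27]
Insert 24:
  append 24 at index 4 → [8, 20, 11, 27, 24] (no swap needed)
Insert 30:
  append 30 at index 5 → [8, 20, 11, 27, 24, 30] (no swap needed)
Insert 23:
  append 23 at index 6 → [8, 20, 11, 27, 24, 30, 23] (no swap needed)
Insert 26:
  append 26 at index 7 → [8, 20, 11, 27, 24, 30, 23, 26]
  26 < parent 27 at index 3, swap → [8, 20, 11, 26, 24, 30, 23, 27]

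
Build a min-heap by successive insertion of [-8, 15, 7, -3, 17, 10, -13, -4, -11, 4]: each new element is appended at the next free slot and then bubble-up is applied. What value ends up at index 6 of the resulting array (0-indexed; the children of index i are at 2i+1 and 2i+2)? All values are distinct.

7

Insert -8:
  append -8 at index 0 → [-8] (no swap needed)
Insert 15:
  append 15 at index 1 → [-8, 15] (no swap needed)
Insert 7:
  append 7 at index 2 → [-8, 15, 7] (no swap needed)
Insert -3:
  append -3 at index 3 → [-8, 15, 7, -3]
  -3 < parent 15 at index 1, swap → [-8, -3, 7, 15]
Insert 17:
  append 17 at index 4 → [-8, -3, 7, 15, 17] (no swap needed)
Insert 10:
  append 10 at index 5 → [-8, -3, 7, 15, 17, 10] (no swap needed)
Insert -13:
  append -13 at index 6 → [-8, -3, 7, 15, 17, 10, -13]
  -13 < parent 7 at index 2, swap → [-8, -3, -13, 15, 17, 10, 7]
  -13 < parent -8 at index 0, swap → [-13, -3, -8, 15, 17, 10, 7]
Insert -4:
  append -4 at index 7 → [-13, -3, -8, 15, 17, 10, 7, -4]
  -4 < parent 15 at index 3, swap → [-13, -3, -8, -4, 17, 10, 7, 15]
  -4 < parent -3 at index 1, swap → [-13, -4, -8, -3, 17, 10, 7, 15]
Insert -11:
  append -11 at index 8 → [-13, -4, -8, -3, 17, 10, 7, 15, -11]
  -11 < parent -3 at index 3, swap → [-13, -4, -8, -11, 17, 10, 7, 15, -3]
  -11 < parent -4 at index 1, swap → [-13, -11, -8, -4, 17, 10, 7, 15, -3]
Insert 4:
  append 4 at index 9 → [-13, -11, -8, -4, 17, 10, 7, 15, -3, 4]
  4 < parent 17 at index 4, swap → [-13, -11, -8, -4, 4, 10, 7, 15, -3, 17]
resulting array: [-13, -11, -8, -4, 4, 10, 7, 15, -3, 17]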